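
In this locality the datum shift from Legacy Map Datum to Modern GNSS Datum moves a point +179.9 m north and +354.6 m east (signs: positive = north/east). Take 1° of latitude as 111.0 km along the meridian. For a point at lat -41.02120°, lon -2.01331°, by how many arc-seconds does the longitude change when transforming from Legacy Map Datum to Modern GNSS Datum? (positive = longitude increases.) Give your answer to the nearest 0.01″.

At latitude -41.02120°, cos φ = 0.754467.
1° of longitude at this latitude = 111.0 × cos φ = 83.75 km, so Δλ = 354.6 / 83745.8 = 0.0042342° = 15.243″.

Δλ = 15.24″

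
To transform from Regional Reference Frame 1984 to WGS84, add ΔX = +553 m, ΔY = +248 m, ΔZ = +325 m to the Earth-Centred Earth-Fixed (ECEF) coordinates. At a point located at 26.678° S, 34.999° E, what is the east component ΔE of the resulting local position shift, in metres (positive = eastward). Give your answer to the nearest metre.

ΔE = -114 m

The local east axis at (φ, λ) is (−sin λ, cos λ, 0), so ΔE = −sin(34.999°)·553 + cos(34.999°)·248 = -114.03 m.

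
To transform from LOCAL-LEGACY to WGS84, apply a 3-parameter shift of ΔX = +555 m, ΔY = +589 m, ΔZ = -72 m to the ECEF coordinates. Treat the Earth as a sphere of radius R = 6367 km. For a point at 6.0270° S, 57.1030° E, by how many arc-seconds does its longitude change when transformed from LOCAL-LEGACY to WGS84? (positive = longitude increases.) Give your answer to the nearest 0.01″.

sin φ = -0.104997, cos φ = 0.994473, sin λ = 0.839648, cos λ = 0.543130.
East component: ΔE = −sin λ·ΔX + cos λ·ΔY = −(0.839648)(555) + (0.543130)(589) = -146.10 m.
1° of latitude spans πR/180 = 111125 m; at latitude φ, 1° of longitude spans that × cos φ = 110510.9 m, so Δλ = -146.10 / 110510.9 × 3600 = -4.759″.

Δλ = -4.76″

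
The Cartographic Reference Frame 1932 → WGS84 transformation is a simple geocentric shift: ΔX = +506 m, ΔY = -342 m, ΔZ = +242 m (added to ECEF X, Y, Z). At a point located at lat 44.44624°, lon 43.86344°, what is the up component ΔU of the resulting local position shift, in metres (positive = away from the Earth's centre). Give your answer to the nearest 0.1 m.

The local up (radial) axis is (cos φ cos λ, cos φ sin λ, sin φ), giving ΔU = 260.450 − 169.186 + 169.458 = 260.72 m.

ΔU = 260.7 m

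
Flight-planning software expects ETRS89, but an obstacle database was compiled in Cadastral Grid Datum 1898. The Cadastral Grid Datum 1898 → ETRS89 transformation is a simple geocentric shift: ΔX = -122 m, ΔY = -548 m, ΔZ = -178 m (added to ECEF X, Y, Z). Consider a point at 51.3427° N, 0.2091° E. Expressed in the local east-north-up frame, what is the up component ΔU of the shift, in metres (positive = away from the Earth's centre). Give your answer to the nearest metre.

At φ = 51.3427°, λ = 0.2091°: sin φ = 0.780896, cos φ = 0.624661, sin λ = 0.003649, cos λ = 0.999993.
ΔU = cos φ cos λ·ΔX + cos φ sin λ·ΔY + sin φ·ΔZ = (0.624661)(0.999993)(-122) + (0.624661)(0.003649)(-548) + (0.780896)(-178) = -216.46 m.

ΔU = -216 m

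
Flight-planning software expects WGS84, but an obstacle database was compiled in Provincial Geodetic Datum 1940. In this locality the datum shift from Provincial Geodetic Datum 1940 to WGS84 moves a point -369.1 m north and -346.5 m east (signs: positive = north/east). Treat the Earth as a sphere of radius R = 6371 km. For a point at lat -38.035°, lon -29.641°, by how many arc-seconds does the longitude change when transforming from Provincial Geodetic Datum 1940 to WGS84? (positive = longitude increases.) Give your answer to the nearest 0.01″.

At latitude -38.035°, cos φ = 0.787635.
One radian of longitude at latitude φ spans R cos φ, so Δλ = ΔE / (R cos φ) = -346.5 / (6371000 × 0.787635) = -6.9051e-05 rad = -14.243″.

Δλ = -14.24″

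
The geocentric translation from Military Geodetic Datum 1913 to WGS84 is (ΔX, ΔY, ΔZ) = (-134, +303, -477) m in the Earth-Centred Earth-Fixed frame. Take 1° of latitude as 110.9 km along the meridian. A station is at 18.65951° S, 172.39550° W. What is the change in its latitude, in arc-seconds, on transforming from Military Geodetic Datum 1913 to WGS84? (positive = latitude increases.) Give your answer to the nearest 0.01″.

sin φ = -0.319944, cos φ = 0.947437, sin λ = -0.132334, cos λ = -0.991205.
North component: ΔN = −sin φ cos λ·ΔX − sin φ sin λ·ΔY + cos φ·ΔZ = −(-0.319944)(-0.991205)(-134) − (-0.319944)(-0.132334)(303) + (0.947437)(-477) = -422.26 m.
1° of latitude spans 110900 m, so Δφ = -422.26 / 110900 × 3600 = -13.707″.

Δφ = -13.71″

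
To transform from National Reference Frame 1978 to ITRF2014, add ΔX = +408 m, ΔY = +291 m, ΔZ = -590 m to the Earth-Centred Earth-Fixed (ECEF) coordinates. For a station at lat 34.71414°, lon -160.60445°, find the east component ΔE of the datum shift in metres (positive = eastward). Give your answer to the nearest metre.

The local east axis at (φ, λ) is (−sin λ, cos λ, 0), so ΔE = −sin(-160.60445°)·408 + cos(-160.60445°)·291 = -138.99 m.

ΔE = -139 m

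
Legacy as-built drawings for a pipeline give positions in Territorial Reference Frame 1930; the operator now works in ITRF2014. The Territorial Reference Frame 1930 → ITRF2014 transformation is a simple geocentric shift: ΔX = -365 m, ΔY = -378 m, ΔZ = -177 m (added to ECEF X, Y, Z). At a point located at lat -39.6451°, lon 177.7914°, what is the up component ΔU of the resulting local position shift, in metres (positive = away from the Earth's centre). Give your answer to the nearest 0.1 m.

ΔU = 382.6 m

At φ = -39.6451°, λ = 177.7914°: sin φ = -0.638030, cos φ = 0.770011, sin λ = 0.038538, cos λ = -0.999257.
ΔU = cos φ cos λ·ΔX + cos φ sin λ·ΔY + sin φ·ΔZ = (0.770011)(-0.999257)(-365) + (0.770011)(0.038538)(-378) + (-0.638030)(-177) = 382.56 m.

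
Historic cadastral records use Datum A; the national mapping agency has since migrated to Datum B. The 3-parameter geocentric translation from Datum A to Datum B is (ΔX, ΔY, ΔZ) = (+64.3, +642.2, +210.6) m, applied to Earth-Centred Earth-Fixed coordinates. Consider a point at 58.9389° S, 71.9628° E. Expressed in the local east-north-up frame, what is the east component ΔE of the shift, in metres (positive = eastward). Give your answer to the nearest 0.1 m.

At φ = -58.9389°, λ = 71.9628°: sin φ = -0.856618, cos φ = 0.515952, sin λ = 0.950856, cos λ = 0.309634.
ΔE = −sin λ·ΔX + cos λ·ΔY = −(0.950856)·(64.3) + (0.309634)·(642.2) = 137.71 m.

ΔE = 137.7 m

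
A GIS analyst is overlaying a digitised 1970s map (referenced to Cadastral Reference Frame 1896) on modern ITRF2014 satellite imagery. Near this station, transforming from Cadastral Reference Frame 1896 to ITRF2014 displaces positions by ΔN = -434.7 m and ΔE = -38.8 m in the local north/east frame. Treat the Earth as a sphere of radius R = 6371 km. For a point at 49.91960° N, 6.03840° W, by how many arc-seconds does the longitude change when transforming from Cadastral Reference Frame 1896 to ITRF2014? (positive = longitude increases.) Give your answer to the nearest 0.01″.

Δλ = -1.95″

At latitude 49.91960°, cos φ = 0.643862.
One radian of longitude at latitude φ spans R cos φ, so Δλ = ΔE / (R cos φ) = -38.8 / (6371000 × 0.643862) = -9.4587e-06 rad = -1.951″.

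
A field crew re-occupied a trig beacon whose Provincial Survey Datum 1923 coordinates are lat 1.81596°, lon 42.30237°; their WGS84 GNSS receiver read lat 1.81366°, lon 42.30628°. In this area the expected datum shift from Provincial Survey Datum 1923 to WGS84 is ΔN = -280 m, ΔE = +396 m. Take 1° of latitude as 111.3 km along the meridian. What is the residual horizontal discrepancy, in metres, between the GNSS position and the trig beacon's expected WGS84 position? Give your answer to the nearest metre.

Observed coordinate differences: Δφ = -0.00230°, Δλ = +0.00391°.
Converting to metres (1° lat = 111300 m, cos φ = 0.999498): observed ΔN = -256.0 m, observed ΔE = 435.0 m.
Subtracting the expected shift leaves a residual of -256.0 − (-280) = 24.0 m north and 435.0 − (396) = 39.0 m east.
Residual distance = √(24.0² + 39.0²) = 45.8 m.

46 m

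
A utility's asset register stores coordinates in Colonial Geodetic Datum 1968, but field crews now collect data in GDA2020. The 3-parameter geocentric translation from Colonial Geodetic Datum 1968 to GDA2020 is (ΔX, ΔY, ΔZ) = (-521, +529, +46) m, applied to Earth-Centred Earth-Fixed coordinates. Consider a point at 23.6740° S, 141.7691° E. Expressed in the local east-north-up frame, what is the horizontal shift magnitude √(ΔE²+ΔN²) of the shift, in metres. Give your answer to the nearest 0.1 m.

350.5 m

At φ = -23.6740°, λ = 141.7691°: sin φ = -0.401532, cos φ = 0.915845, sin λ = 0.618832, cos λ = -0.785523.
ΔE = −sin λ·ΔX + cos λ·ΔY = −(0.618832)·(-521) + (-0.785523)·(529) = -93.13 m.
ΔN = −sin φ cos λ·ΔX − sin φ sin λ·ΔY + cos φ·ΔZ = −(-0.401532)(-0.785523)(-521) − (-0.401532)(0.618832)(529) + (0.915845)(46) = 337.91 m.
Horizontal magnitude = √(ΔE² + ΔN²) = √((-93.13)² + 337.91²) = 350.50 m.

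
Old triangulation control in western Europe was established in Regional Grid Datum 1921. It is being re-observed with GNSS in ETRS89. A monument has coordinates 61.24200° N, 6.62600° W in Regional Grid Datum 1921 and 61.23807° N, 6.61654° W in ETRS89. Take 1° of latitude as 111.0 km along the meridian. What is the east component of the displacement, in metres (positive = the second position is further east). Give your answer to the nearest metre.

ΔE = 505 m

Δφ = 61.23807° − 61.24200° = -0.00393°; Δλ = -6.61654° − -6.62600° = +0.00946°.
ΔN = Δφ × 111000 = -436.2 m; ΔE = Δλ × 111000 × cos(61.24200°) = +0.00946 × 111000 × 0.481111 = 505.2 m.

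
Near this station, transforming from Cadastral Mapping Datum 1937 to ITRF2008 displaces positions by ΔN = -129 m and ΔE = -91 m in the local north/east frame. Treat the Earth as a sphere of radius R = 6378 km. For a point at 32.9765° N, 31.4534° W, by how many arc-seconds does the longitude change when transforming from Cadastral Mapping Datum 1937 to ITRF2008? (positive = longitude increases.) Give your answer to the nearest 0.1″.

At latitude 32.9765°, cos φ = 0.838894.
One radian of longitude at latitude φ spans R cos φ, so Δλ = ΔE / (R cos φ) = -91.0 / (6378000 × 0.838894) = -1.7008e-05 rad = -3.508″.

Δλ = -3.5″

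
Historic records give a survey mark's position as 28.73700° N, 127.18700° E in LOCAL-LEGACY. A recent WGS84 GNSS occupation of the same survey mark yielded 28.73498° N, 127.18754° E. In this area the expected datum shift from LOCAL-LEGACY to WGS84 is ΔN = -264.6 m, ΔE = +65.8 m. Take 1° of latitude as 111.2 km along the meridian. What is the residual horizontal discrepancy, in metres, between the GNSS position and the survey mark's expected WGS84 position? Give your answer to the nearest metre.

Observed coordinate differences: Δφ = -0.00202°, Δλ = +0.00054°.
Converting to metres (1° lat = 111200 m, cos φ = 0.876836): observed ΔN = -224.6 m, observed ΔE = 52.7 m.
Subtracting the expected shift leaves a residual of -224.6 − (-264.6) = 40.0 m north and 52.7 − (65.8) = -13.1 m east.
Residual distance = √(40.0² + (-13.1)²) = 42.1 m.

42 m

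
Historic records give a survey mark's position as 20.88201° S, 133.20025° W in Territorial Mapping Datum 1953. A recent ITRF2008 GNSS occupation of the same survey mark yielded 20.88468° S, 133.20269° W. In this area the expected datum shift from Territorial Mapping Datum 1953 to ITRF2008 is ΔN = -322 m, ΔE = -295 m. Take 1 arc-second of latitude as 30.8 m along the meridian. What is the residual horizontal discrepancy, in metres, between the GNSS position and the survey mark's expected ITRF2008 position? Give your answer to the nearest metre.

50 m

Observed coordinate differences: Δφ = -0.00267°, Δλ = -0.00244°.
Converting to metres (1° lat = 110880 m, cos φ = 0.934316): observed ΔN = -296.0 m, observed ΔE = -252.8 m.
Subtracting the expected shift leaves a residual of -296.0 − (-322) = 26.0 m north and -252.8 − (-295) = 42.2 m east.
Residual distance = √(26.0² + 42.2²) = 49.6 m.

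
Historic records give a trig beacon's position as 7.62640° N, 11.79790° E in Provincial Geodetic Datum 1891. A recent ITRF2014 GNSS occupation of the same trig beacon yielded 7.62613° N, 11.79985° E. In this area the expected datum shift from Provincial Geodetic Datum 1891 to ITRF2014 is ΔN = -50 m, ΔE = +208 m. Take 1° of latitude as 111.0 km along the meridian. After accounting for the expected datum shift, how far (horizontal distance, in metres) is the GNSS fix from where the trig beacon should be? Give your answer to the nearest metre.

21 m

Observed coordinate differences: Δφ = -0.00027°, Δλ = +0.00195°.
Converting to metres (1° lat = 111000 m, cos φ = 0.991154): observed ΔN = -30.0 m, observed ΔE = 214.5 m.
Subtracting the expected shift leaves a residual of -30.0 − (-50) = 20.0 m north and 214.5 − (208) = 6.5 m east.
Residual distance = √(20.0² + 6.5²) = 21.1 m.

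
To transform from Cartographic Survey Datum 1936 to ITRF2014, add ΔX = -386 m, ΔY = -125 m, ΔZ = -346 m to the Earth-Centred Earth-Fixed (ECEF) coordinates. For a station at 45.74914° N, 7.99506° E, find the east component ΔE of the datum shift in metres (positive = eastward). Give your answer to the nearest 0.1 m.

At φ = 45.74914°, λ = 7.99506°: sin φ = 0.716291, cos φ = 0.697801, sin λ = 0.139088, cos λ = 0.990280.
ΔE = −sin λ·ΔX + cos λ·ΔY = −(0.139088)·(-386) + (0.990280)·(-125) = -70.10 m.

ΔE = -70.1 m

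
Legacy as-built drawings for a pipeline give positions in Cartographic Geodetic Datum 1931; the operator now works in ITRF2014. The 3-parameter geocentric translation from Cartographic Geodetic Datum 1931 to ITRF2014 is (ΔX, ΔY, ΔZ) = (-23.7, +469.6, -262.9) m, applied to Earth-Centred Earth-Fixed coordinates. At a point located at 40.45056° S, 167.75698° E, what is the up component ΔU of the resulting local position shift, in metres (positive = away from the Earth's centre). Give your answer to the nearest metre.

ΔU = 264 m

The local up (radial) axis is (cos φ cos λ, cos φ sin λ, sin φ), giving ΔU = 17.625 + 75.779 + 170.567 = 263.97 m.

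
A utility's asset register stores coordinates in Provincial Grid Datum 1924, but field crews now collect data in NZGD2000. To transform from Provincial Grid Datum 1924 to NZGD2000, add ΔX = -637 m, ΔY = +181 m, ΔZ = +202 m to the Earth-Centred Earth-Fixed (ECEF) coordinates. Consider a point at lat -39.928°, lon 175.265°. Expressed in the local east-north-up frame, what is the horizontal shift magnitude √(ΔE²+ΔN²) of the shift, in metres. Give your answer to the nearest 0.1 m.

586.0 m

The local east axis at (φ, λ) is (−sin λ, cos λ, 0), so ΔE = −sin(175.265°)·(-637) + cos(175.265°)·181 = -127.80 m.
The local north axis is (−sin φ cos λ, −sin φ sin λ, cos φ), giving ΔN = 407.447 + 9.590 + 154.904 = 571.94 m.
Horizontal magnitude = √(ΔE² + ΔN²) = √((-127.80)² + 571.94²) = 586.04 m.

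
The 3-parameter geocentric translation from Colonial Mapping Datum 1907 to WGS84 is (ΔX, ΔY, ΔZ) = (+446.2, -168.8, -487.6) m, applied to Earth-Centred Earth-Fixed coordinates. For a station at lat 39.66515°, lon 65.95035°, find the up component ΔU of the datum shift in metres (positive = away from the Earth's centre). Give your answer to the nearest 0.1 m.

ΔU = -289.9 m

At φ = 39.66515°, λ = 65.95035°: sin φ = 0.638300, cos φ = 0.769788, sin λ = 0.913193, cos λ = 0.407528.
ΔU = cos φ cos λ·ΔX + cos φ sin λ·ΔY + sin φ·ΔZ = (0.769788)(0.407528)(446.2) + (0.769788)(0.913193)(-168.8) + (0.638300)(-487.6) = -289.92 m.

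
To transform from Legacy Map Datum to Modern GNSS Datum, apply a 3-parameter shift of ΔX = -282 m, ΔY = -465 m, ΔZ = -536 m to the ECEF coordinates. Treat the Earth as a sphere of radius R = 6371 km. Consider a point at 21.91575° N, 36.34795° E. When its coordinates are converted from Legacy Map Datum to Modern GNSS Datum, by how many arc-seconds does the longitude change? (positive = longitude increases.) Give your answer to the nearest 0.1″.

sin φ = 0.373243, cos φ = 0.927734, sin λ = 0.592687, cos λ = 0.805433.
East component: ΔE = −sin λ·ΔX + cos λ·ΔY = −(0.592687)(-282) + (0.805433)(-465) = -207.39 m.
1° of latitude spans πR/180 = 111195 m; at latitude φ, 1° of longitude spans that × cos φ = 103159.3 m, so Δλ = -207.39 / 103159.3 × 3600 = -7.237″.

Δλ = -7.2″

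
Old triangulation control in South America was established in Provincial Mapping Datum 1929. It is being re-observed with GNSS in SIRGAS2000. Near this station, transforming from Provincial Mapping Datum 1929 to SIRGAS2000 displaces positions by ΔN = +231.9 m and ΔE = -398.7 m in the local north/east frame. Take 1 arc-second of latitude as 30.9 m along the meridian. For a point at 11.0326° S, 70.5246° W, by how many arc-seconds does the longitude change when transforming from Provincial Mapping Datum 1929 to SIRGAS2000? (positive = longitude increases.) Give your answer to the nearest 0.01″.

Δλ = -13.15″

At latitude -11.0326°, cos φ = 0.981518.
1″ of longitude at this latitude = 30.90 × cos φ = 30.3289 m, so Δλ = -398.7 / 30.3289 = -13.146″.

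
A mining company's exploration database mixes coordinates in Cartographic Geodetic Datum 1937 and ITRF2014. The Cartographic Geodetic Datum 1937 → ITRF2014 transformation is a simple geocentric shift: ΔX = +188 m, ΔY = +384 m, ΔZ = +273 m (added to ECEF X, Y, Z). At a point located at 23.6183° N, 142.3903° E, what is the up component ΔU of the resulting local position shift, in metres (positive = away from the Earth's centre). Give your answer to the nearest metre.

At φ = 23.6183°, λ = 142.3903°: sin φ = 0.400642, cos φ = 0.916235, sin λ = 0.610279, cos λ = -0.792186.
ΔU = cos φ cos λ·ΔX + cos φ sin λ·ΔY + sin φ·ΔZ = (0.916235)(-0.792186)(188) + (0.916235)(0.610279)(384) + (0.400642)(273) = 187.64 m.

ΔU = 188 m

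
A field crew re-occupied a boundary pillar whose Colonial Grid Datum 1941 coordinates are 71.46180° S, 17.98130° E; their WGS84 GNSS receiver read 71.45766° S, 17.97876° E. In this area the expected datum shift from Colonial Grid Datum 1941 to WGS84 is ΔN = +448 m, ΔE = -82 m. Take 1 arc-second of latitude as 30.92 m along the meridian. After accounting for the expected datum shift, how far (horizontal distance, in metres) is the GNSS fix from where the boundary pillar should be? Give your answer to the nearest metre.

Observed coordinate differences: Δφ = +0.00414°, Δλ = -0.00254°.
Converting to metres (1° lat = 111312 m, cos φ = 0.317937): observed ΔN = 460.8 m, observed ΔE = -89.9 m.
Subtracting the expected shift leaves a residual of 460.8 − (448) = 12.8 m north and -89.9 − (-82) = -7.9 m east.
Residual distance = √(12.8² + (-7.9)²) = 15.1 m.

15 m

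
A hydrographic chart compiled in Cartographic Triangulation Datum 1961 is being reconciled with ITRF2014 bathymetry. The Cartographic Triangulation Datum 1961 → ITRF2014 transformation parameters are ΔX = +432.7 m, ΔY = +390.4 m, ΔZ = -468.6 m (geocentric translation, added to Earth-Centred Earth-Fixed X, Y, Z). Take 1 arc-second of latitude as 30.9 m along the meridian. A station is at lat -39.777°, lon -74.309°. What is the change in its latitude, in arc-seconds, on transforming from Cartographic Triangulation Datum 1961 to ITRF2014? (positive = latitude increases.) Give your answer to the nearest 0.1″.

Δφ = -17.0″

sin φ = -0.639801, cos φ = 0.768540, sin λ = -0.962734, cos λ = 0.270449.
North component: ΔN = −sin φ cos λ·ΔX − sin φ sin λ·ΔY + cos φ·ΔZ = −(-0.639801)(0.270449)(432.7) − (-0.639801)(-0.962734)(390.4) + (0.768540)(-468.6) = -525.74 m.
1° of latitude spans 3600 × 30.90 = 111240 m, so Δφ = -525.74 / 111240 × 3600 = -17.014″.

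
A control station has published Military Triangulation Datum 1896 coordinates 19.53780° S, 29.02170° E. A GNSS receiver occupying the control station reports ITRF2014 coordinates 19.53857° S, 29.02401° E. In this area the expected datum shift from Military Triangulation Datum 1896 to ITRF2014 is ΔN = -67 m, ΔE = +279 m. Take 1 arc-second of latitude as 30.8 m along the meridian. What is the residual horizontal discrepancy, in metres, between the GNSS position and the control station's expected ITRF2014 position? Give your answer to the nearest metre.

42 m

Observed coordinate differences: Δφ = -0.00077°, Δλ = +0.00231°.
Converting to metres (1° lat = 110880 m, cos φ = 0.942421): observed ΔN = -85.4 m, observed ΔE = 241.4 m.
Subtracting the expected shift leaves a residual of -85.4 − (-67) = -18.4 m north and 241.4 − (279) = -37.6 m east.
Residual distance = √((-18.4)² + (-37.6)²) = 41.9 m.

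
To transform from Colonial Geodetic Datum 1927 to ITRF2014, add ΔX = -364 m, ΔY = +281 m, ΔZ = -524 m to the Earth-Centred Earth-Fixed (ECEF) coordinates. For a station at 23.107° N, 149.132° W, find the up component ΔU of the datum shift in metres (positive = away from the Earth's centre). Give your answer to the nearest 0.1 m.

ΔU = -50.9 m

At φ = 23.107°, λ = -149.132°: sin φ = 0.392449, cos φ = 0.919774, sin λ = -0.513062, cos λ = -0.858352.
ΔU = cos φ cos λ·ΔX + cos φ sin λ·ΔY + sin φ·ΔZ = (0.919774)(-0.858352)(-364) + (0.919774)(-0.513062)(281) + (0.392449)(-524) = -50.87 m.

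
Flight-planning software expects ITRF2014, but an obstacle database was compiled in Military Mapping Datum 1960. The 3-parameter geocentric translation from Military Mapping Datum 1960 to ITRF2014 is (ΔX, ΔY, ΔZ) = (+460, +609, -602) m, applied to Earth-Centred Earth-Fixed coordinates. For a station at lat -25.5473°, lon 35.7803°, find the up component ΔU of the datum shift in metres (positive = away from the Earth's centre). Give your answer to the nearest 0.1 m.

The local up (radial) axis is (cos φ cos λ, cos φ sin λ, sin φ), giving ΔU = 336.696 + 321.256 + 259.616 = 917.57 m.

ΔU = 917.6 m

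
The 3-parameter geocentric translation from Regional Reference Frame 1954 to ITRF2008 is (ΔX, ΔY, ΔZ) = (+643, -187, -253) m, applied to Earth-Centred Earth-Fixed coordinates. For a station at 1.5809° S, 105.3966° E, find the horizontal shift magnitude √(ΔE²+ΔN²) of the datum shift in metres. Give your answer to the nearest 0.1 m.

627.8 m

The local east axis at (φ, λ) is (−sin λ, cos λ, 0), so ΔE = −sin(105.3966°)·643 + cos(105.3966°)·(-187) = -570.28 m.
The local north axis is (−sin φ cos λ, −sin φ sin λ, cos φ), giving ΔN = -4.710 − 4.974 − 252.904 = -262.59 m.
Horizontal magnitude = √(ΔE² + ΔN²) = √((-570.28)² + (-262.59)²) = 627.83 m.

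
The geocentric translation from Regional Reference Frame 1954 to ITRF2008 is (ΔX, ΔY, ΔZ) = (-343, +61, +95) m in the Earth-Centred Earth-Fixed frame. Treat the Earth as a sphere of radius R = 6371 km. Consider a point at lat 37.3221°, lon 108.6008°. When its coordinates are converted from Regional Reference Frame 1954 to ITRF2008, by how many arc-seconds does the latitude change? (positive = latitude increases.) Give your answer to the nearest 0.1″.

Δφ = -0.8″

sin φ = 0.606295, cos φ = 0.795240, sin λ = 0.947764, cos λ = -0.318973.
North component: ΔN = −sin φ cos λ·ΔX − sin φ sin λ·ΔY + cos φ·ΔZ = −(0.606295)(-0.318973)(-343) − (0.606295)(0.947764)(61) + (0.795240)(95) = -25.84 m.
1° of latitude spans πR/180 = 111195 m, so Δφ = -25.84 / 111195 × 3600 = -0.837″.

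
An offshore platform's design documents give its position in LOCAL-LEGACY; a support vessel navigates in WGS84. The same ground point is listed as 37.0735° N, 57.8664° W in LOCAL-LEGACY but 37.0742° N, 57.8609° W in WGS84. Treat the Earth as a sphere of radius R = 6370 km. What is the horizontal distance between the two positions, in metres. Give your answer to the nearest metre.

494 m

Δφ = 37.0742° − 37.0735° = +0.0007°; Δλ = -57.8609° − -57.8664° = +0.0055°.
1° along a meridian = πR/180 = 111177 m.
ΔN = Δφ × 111177 = 77.8 m; ΔE = Δλ × 111177 × cos(37.0735°) = +0.0055 × 111177 × 0.797863 = 487.9 m.
Distance = √(ΔE² + ΔN²) = √(487.9² + 77.8²) = 494.0 m.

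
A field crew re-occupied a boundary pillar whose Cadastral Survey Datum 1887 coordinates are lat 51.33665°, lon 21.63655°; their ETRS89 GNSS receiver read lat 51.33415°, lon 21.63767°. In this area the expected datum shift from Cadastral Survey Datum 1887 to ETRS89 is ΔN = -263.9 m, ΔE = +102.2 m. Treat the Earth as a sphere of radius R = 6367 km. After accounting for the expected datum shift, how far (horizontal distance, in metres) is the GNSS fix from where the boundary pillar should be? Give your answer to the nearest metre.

Observed coordinate differences: Δφ = -0.00250°, Δλ = +0.00112°.
Converting to metres (1° lat = 111125 m, cos φ = 0.624743): observed ΔN = -277.8 m, observed ΔE = 77.8 m.
Subtracting the expected shift leaves a residual of -277.8 − (-263.9) = -13.9 m north and 77.8 − (102.2) = -24.4 m east.
Residual distance = √((-13.9)² + (-24.4)²) = 28.1 m.

28 m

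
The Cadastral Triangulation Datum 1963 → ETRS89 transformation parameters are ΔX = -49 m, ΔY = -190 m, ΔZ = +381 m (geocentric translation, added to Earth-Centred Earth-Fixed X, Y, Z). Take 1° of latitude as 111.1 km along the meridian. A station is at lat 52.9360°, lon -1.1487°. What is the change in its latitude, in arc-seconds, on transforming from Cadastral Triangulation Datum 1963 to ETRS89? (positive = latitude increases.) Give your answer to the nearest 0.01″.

sin φ = 0.797963, cos φ = 0.602707, sin λ = -0.020047, cos λ = 0.999799.
North component: ΔN = −sin φ cos λ·ΔX − sin φ sin λ·ΔY + cos φ·ΔZ = −(0.797963)(0.999799)(-49) − (0.797963)(-0.020047)(-190) + (0.602707)(381) = 265.68 m.
1° of latitude spans 111100 m, so Δφ = 265.68 / 111100 × 3600 = 8.609″.

Δφ = 8.61″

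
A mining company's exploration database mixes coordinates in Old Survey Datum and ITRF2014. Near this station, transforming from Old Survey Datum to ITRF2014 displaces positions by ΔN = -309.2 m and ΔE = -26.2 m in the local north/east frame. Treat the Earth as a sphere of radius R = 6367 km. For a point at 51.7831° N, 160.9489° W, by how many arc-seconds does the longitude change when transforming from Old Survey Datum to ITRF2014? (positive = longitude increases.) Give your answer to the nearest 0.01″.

Δλ = -1.37″

At latitude 51.7831°, cos φ = 0.618640.
One radian of longitude at latitude φ spans R cos φ, so Δλ = ΔE / (R cos φ) = -26.2 / (6367000 × 0.618640) = -6.6516e-06 rad = -1.372″.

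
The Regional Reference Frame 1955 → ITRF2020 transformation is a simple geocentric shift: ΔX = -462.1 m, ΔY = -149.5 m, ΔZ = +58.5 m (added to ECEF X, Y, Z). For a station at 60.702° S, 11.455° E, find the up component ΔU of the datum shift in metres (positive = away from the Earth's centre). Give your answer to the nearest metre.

ΔU = -287 m

At φ = -60.702°, λ = 11.455°: sin φ = -0.872086, cos φ = 0.489352, sin λ = 0.198598, cos λ = 0.980081.
ΔU = cos φ cos λ·ΔX + cos φ sin λ·ΔY + sin φ·ΔZ = (0.489352)(0.980081)(-462.1) + (0.489352)(0.198598)(-149.5) + (-0.872086)(58.5) = -287.17 m.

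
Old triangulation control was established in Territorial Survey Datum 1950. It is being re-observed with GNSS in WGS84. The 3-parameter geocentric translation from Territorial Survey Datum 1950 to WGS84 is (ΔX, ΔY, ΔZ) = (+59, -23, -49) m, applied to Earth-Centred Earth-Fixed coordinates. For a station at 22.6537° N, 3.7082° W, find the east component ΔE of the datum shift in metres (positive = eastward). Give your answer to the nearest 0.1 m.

ΔE = -19.1 m

At φ = 22.6537°, λ = -3.7082°: sin φ = 0.385160, cos φ = 0.922850, sin λ = -0.064675, cos λ = 0.997906.
ΔE = −sin λ·ΔX + cos λ·ΔY = −(-0.064675)·(59) + (0.997906)·(-23) = -19.14 m.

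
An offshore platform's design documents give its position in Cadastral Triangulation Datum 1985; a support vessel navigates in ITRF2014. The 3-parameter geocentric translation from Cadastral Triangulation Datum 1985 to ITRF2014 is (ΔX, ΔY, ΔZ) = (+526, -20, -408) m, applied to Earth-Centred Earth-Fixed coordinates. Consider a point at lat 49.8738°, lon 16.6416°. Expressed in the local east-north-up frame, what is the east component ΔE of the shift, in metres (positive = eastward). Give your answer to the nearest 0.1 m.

At φ = 49.8738°, λ = 16.6416°: sin φ = 0.764627, cos φ = 0.644473, sin λ = 0.286384, cos λ = 0.958115.
ΔE = −sin λ·ΔX + cos λ·ΔY = −(0.286384)·(526) + (0.958115)·(-20) = -169.80 m.

ΔE = -169.8 m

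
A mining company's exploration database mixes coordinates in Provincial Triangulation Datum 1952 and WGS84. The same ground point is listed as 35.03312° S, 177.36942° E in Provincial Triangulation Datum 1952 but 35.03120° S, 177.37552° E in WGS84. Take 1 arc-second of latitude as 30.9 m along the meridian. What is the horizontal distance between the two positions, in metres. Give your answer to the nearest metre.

Δφ = -35.03120° − -35.03312° = +0.00192°; Δλ = 177.37552° − 177.36942° = +0.00610°.
1° of latitude = 3600 × 30.90 = 111240 m.
ΔN = Δφ × 111240 = 213.6 m; ΔE = Δλ × 111240 × cos(-35.03312°) = +0.00610 × 111240 × 0.818820 = 555.6 m.
Distance = √(ΔE² + ΔN²) = √(555.6² + 213.6²) = 595.3 m.

595 m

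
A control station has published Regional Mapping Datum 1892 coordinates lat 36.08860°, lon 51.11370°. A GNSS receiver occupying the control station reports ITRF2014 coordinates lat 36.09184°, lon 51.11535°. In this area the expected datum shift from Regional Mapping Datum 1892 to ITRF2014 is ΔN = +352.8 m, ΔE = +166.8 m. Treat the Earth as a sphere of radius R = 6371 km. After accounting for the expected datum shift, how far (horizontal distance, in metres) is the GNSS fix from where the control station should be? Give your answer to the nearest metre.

Observed coordinate differences: Δφ = +0.00324°, Δλ = +0.00165°.
Converting to metres (1° lat = 111195 m, cos φ = 0.808107): observed ΔN = 360.3 m, observed ΔE = 148.3 m.
Subtracting the expected shift leaves a residual of 360.3 − (352.8) = 7.5 m north and 148.3 − (166.8) = -18.5 m east.
Residual distance = √(7.5² + (-18.5)²) = 20.0 m.

20 m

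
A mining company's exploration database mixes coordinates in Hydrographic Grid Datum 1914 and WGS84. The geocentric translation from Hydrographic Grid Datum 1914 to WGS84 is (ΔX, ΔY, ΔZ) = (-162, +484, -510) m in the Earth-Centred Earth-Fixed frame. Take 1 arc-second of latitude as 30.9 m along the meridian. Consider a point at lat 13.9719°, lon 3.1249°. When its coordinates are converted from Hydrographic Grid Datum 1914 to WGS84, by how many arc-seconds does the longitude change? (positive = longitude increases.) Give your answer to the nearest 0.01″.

Δλ = 16.41″

sin φ = 0.241446, cos φ = 0.970414, sin λ = 0.054513, cos λ = 0.998513.
East component: ΔE = −sin λ·ΔX + cos λ·ΔY = −(0.054513)(-162) + (0.998513)(484) = 492.11 m.
1° of latitude spans 3600 × 30.90 = 111240 m; at latitude φ, 1° of longitude spans that × cos φ = 107948.9 m, so Δλ = 492.11 / 107948.9 × 3600 = 16.411″.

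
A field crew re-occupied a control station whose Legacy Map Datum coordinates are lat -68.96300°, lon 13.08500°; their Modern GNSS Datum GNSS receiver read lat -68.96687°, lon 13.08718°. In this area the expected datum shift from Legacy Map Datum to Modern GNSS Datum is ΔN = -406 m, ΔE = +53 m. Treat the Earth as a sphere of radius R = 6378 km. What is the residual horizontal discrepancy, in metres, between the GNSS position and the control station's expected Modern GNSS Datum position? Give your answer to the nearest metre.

Observed coordinate differences: Δφ = -0.00387°, Δλ = +0.00218°.
Converting to metres (1° lat = 111317 m, cos φ = 0.358971): observed ΔN = -430.8 m, observed ΔE = 87.1 m.
Subtracting the expected shift leaves a residual of -430.8 − (-406) = -24.8 m north and 87.1 − (53) = 34.1 m east.
Residual distance = √((-24.8)² + 34.1²) = 42.2 m.

42 m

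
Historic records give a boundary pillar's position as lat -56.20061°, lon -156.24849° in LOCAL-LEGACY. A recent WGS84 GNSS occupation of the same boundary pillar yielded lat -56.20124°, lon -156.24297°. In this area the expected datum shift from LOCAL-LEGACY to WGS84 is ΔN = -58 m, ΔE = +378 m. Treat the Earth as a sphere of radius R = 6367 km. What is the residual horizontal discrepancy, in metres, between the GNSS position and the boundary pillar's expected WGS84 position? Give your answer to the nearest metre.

39 m

Observed coordinate differences: Δφ = -0.00063°, Δλ = +0.00552°.
Converting to metres (1° lat = 111125 m, cos φ = 0.556287): observed ΔN = -70.0 m, observed ΔE = 341.2 m.
Subtracting the expected shift leaves a residual of -70.0 − (-58) = -12.0 m north and 341.2 − (378) = -36.8 m east.
Residual distance = √((-12.0)² + (-36.8)²) = 38.7 m.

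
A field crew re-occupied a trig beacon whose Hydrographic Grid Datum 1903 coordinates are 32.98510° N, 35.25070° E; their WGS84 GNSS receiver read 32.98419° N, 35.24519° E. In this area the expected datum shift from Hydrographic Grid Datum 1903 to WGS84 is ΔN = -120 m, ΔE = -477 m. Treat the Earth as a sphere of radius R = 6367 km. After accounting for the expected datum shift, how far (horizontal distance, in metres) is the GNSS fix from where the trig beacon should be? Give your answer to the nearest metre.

41 m

Observed coordinate differences: Δφ = -0.00091°, Δλ = -0.00551°.
Converting to metres (1° lat = 111125 m, cos φ = 0.838812): observed ΔN = -101.1 m, observed ΔE = -513.6 m.
Subtracting the expected shift leaves a residual of -101.1 − (-120) = 18.9 m north and -513.6 − (-477) = -36.6 m east.
Residual distance = √(18.9² + (-36.6)²) = 41.2 m.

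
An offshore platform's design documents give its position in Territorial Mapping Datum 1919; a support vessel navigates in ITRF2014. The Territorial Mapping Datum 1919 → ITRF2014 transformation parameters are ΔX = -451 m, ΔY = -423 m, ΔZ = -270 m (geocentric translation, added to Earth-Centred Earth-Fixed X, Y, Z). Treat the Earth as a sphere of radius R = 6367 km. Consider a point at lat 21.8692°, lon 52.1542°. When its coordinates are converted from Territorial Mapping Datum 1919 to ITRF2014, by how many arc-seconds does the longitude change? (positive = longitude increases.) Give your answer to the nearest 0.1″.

sin φ = 0.372489, cos φ = 0.928037, sin λ = 0.789665, cos λ = 0.613538.
East component: ΔE = −sin λ·ΔX + cos λ·ΔY = −(0.789665)(-451) + (0.613538)(-423) = 96.61 m.
1° of latitude spans πR/180 = 111125 m; at latitude φ, 1° of longitude spans that × cos φ = 103128.2 m, so Δλ = 96.61 / 103128.2 × 3600 = 3.373″.

Δλ = 3.4″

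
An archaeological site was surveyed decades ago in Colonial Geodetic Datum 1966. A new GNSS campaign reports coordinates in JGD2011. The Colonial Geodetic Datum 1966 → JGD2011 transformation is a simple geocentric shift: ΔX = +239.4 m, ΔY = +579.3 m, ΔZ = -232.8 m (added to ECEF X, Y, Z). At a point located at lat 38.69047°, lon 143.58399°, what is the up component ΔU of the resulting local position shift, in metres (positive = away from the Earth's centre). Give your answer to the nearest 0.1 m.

ΔU = -27.5 m

The local up (radial) axis is (cos φ cos λ, cos φ sin λ, sin φ), giving ΔU = -150.371 + 268.424 − 145.526 = -27.47 m.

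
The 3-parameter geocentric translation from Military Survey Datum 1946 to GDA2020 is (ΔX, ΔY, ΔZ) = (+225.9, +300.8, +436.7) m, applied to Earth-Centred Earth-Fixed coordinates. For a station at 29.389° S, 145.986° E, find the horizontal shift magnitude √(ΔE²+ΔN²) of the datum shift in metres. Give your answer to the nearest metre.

528 m

The local east axis at (φ, λ) is (−sin λ, cos λ, 0), so ΔE = −sin(145.986°)·225.9 + cos(145.986°)·300.8 = -375.70 m.
The local north axis is (−sin φ cos λ, −sin φ sin λ, cos φ), giving ΔN = -91.890 + 82.574 + 380.500 = 371.18 m.
Horizontal magnitude = √(ΔE² + ΔN²) = √((-375.70)² + 371.18²) = 528.14 m.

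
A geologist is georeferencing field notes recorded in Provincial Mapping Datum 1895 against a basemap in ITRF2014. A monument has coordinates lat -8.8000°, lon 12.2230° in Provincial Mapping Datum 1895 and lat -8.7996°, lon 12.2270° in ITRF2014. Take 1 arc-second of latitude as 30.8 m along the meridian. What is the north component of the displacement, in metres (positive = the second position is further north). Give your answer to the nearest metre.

Δφ = -8.7996° − -8.8000° = +0.0004°; Δλ = 12.2270° − 12.2230° = +0.0040°.
1° of latitude = 3600 × 30.80 = 110880 m.
ΔN = Δφ × 110880 = 44.4 m; ΔE = Δλ × 110880 × cos(-8.8000°) = +0.0040 × 110880 × 0.988228 = 438.3 m.

ΔN = 44 m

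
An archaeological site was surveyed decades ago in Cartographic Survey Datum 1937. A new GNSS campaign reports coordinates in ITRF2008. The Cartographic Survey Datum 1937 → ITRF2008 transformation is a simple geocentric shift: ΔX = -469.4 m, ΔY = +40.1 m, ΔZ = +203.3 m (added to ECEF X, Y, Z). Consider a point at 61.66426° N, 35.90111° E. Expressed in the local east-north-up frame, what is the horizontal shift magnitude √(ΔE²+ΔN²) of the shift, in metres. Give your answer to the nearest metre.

At φ = 61.66426°, λ = 35.90111°: sin φ = 0.880181, cos φ = 0.474637, sin λ = 0.586388, cos λ = 0.810030.
ΔE = −sin λ·ΔX + cos λ·ΔY = −(0.586388)·(-469.4) + (0.810030)·(40.1) = 307.73 m.
ΔN = −sin φ cos λ·ΔX − sin φ sin λ·ΔY + cos φ·ΔZ = −(0.880181)(0.810030)(-469.4) − (0.880181)(0.586388)(40.1) + (0.474637)(203.3) = 410.47 m.
Horizontal magnitude = √(ΔE² + ΔN²) = √(307.73² + 410.47²) = 513.01 m.

513 m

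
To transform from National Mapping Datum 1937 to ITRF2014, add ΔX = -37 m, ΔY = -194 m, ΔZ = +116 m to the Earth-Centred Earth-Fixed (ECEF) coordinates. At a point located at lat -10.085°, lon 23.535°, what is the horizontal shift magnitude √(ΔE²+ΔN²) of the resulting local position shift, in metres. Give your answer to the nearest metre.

189 m

At φ = -10.085°, λ = 23.535°: sin φ = -0.175109, cos φ = 0.984549, sin λ = 0.399309, cos λ = 0.916816.
ΔE = −sin λ·ΔX + cos λ·ΔY = −(0.399309)·(-37) + (0.916816)·(-194) = -163.09 m.
ΔN = −sin φ cos λ·ΔX − sin φ sin λ·ΔY + cos φ·ΔZ = −(-0.175109)(0.916816)(-37) − (-0.175109)(0.399309)(-194) + (0.984549)(116) = 94.70 m.
Horizontal magnitude = √(ΔE² + ΔN²) = √((-163.09)² + 94.70²) = 188.59 m.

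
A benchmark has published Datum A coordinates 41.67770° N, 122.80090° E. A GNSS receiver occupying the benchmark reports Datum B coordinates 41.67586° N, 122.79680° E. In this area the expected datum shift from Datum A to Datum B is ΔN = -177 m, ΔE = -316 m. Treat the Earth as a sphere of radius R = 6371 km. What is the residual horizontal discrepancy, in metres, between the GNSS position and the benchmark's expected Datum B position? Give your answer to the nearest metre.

Observed coordinate differences: Δφ = -0.00184°, Δλ = -0.00410°.
Converting to metres (1° lat = 111195 m, cos φ = 0.746897): observed ΔN = -204.6 m, observed ΔE = -340.5 m.
Subtracting the expected shift leaves a residual of -204.6 − (-177) = -27.6 m north and -340.5 − (-316) = -24.5 m east.
Residual distance = √((-27.6)² + (-24.5)²) = 36.9 m.

37 m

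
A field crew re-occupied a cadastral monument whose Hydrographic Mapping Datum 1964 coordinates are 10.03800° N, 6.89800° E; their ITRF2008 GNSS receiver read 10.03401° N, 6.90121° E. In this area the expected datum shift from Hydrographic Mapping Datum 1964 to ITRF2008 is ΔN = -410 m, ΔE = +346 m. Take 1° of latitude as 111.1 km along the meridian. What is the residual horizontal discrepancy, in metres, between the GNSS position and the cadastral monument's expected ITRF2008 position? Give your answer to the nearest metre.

Observed coordinate differences: Δφ = -0.00399°, Δλ = +0.00321°.
Converting to metres (1° lat = 111100 m, cos φ = 0.984692): observed ΔN = -443.3 m, observed ΔE = 351.2 m.
Subtracting the expected shift leaves a residual of -443.3 − (-410) = -33.3 m north and 351.2 − (346) = 5.2 m east.
Residual distance = √((-33.3)² + 5.2²) = 33.7 m.

34 m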